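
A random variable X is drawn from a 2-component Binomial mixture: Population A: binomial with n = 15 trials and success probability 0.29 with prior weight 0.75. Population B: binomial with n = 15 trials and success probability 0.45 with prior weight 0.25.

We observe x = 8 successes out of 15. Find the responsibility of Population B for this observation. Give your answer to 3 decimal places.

Apply Bayes' rule: the posterior for each component is proportional to its prior times its likelihood at x.
Binomial probabilities:
  f_A = 0.029278
  f_B = 0.164736
Multiply by the mixture weights:
  π_A·f_A = 0.75 × 0.029278 = 0.0219585
  π_B·f_B = 0.25 × 0.164736 = 0.0411839
Denominator: 0.0219585 + 0.0411839 = 0.0631424
So the posterior for Population B is 0.0411839 / 0.0631424 ≈ 0.652.

0.652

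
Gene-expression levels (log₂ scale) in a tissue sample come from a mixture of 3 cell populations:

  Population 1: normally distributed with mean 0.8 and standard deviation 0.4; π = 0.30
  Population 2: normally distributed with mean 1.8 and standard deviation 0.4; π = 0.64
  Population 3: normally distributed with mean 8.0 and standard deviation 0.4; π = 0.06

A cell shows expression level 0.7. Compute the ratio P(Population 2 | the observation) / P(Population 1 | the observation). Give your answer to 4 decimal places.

Only the two components matter; the odds are (P(Z=i) f_i(x)) / (P(Z=j) f_j(x)).
Normal densities:
  L_1 = (1/(0.4·√(2π)))·exp(−(0.7−0.8)²/(2·0.4²)) = 0.997356·exp(-0.03125) = 0.96667
  L_2 = (1/(0.4·√(2π)))·exp(−(0.7−1.8)²/(2·0.4²)) = 0.997356·exp(-3.78125) = 0.0227339
  L_3 = (1/(0.4·√(2π)))·exp(−(0.7−8.0)²/(2·0.4²)) = 0.997356·exp(-166.53125) = 4.73421e-73
Odds = (0.64/0.30) × (0.0227339/0.96667) = 2.13333 × 0.0235177 ≈ 0.0502

0.0502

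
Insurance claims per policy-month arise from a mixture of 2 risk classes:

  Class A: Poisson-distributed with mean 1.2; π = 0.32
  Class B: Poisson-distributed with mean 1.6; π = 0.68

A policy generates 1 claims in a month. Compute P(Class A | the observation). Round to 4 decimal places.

Apply Bayes' rule: the posterior for each component is proportional to its prior times its likelihood at x.
Evaluate each component's likelihood at the observed value:
  f_A = 0.361433
  f_B = 0.323034
Prior × likelihood for each component:
  P(Z=A)·f_A = 0.32 × 0.361433 = 0.115659
  P(Z=B)·f_B = 0.68 × 0.323034 = 0.219663
Marginal: 0.115659 + 0.219663 = 0.335322
So the posterior for Class A is 0.115659 / 0.335322 ≈ 0.3449.

0.3449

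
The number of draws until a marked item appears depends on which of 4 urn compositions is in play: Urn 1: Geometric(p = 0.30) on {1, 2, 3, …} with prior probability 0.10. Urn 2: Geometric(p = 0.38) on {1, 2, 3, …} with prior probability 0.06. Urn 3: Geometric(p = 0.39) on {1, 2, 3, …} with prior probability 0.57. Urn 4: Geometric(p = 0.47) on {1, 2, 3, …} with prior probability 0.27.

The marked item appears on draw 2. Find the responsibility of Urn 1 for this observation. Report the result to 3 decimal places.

By Bayes' theorem, P(k | x) = π_k f_k(x) / Σ_j π_j f_j(x).
Component likelihoods at x = 2:
  L_1 = 0.30·(1−0.30)^1 = 0.30·0.7 = 0.21
  L_2 = 0.38·(1−0.38)^1 = 0.38·0.62 = 0.2356
  L_3 = 0.39·(1−0.39)^1 = 0.39·0.61 = 0.2379
  L_4 = 0.47·(1−0.47)^1 = 0.47·0.53 = 0.2491
Prior × likelihood for each component:
  π_1·L_1 = 0.10 × 0.21 = 0.021
  π_2·L_2 = 0.06 × 0.2356 = 0.014136
  π_3·L_3 = 0.57 × 0.2379 = 0.135603
  π_4·L_4 = 0.27 × 0.2491 = 0.067257
Denominator: 0.021 + 0.014136 + 0.135603 + 0.067257 = 0.237996
Responsibility of Urn 1: 0.021 / 0.237996 ≈ 0.088

0.088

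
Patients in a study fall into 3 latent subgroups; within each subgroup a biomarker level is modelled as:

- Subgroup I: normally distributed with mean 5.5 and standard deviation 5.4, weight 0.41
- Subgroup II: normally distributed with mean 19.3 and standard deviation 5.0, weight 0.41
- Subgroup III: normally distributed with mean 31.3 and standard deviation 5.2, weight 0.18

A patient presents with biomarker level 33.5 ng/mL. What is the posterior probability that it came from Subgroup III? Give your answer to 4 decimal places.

P(component k | x) = P(Z=k)·f_k(x) / marginal(x), where marginal(x) = Σ_j P(Z=j)·f_j(x).
Component likelihoods at x = 33.5 ng/mL:
  p_I = (1/(5.4·√(2π)))·exp(−(33.5−5.5)²/(2·5.4²)) = 0.073878·exp(-13.44307) = 1.07217e-07
  p_II = (1/(5.0·√(2π)))·exp(−(33.5−19.3)²/(2·5.0²)) = 0.079788·exp(-4.03280) = 0.00141422
  p_III = (1/(5.2·√(2π)))·exp(−(33.5−31.3)²/(2·5.2²)) = 0.076720·exp(-0.08950) = 0.0701518
Weight by the priors:
  P(Z=I)·p_I = 0.41 × 1.07217e-07 = 4.3959e-08
  P(Z=II)·p_II = 0.41 × 0.00141422 = 0.000579831
  P(Z=III)·p_III = 0.18 × 0.0701518 = 0.0126273
Sum: 4.3959e-08 + 0.000579831 + 0.0126273 = 0.0132072
P(Subgroup III | 33.5 ng/mL) ≈ 0.9561

0.9561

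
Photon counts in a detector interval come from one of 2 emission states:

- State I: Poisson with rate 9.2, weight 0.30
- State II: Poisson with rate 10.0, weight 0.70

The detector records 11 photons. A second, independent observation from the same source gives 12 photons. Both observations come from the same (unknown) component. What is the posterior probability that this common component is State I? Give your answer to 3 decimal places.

0.238

The responsibility of component k is π_k f_k(x) divided by Σ_j π_j f_j(x).
Since both observations come from the same component, the likelihood for component k is f_k(x₁)·f_k(x₂).
  p_I = [e^(−9.2)·9.2^11/11! = 0.101158] × [0.0775546] = 0.00784529
  p_II = [e^(−10.0)·10.0^11/11! = 0.113736] × [0.0947803] = 0.01078
Weight by the priors:
  π_I·p_I = 0.30 × 0.00784529 = 0.00235359
  π_II·p_II = 0.70 × 0.01078 = 0.00754598
Denominator: 0.00235359 + 0.00754598 = 0.00989957
So the posterior for State I is 0.00235359 / 0.00989957 ≈ 0.238.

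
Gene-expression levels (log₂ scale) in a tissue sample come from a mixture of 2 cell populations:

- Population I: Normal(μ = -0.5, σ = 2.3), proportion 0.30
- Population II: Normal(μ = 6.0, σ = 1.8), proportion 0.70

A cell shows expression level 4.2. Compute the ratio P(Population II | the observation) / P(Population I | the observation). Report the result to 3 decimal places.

14.590

The posterior odds equal the prior odds times the likelihood ratio: (π_i/π_j)·(f_i(x)/f_j(x)).
Component likelihoods at x = 4.2:
  p_I = 0.021499
  p_II = 0.134428
Posterior odds = (π_II·p_II) / (π_I·p_I) = (0.70·0.134428) / (0.30·0.021499) = 0.0940997 / 0.0064497 ≈ 14.590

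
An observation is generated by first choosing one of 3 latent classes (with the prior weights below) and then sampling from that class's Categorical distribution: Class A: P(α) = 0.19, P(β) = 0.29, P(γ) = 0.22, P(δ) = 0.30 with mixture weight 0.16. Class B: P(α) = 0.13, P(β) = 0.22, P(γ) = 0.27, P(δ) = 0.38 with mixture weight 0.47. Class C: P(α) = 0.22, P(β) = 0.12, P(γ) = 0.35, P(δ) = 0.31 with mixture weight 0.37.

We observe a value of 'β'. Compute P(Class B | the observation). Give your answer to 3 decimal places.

Posterior ∝ prior × likelihood, so P(k | x) ∝ π_k f_k(x); normalise over all components.
Categorical probabilities:
  L_A = 0.29
  L_B = 0.22
  L_C = 0.12
Unnormalised posteriors:
  π_A·L_A = 0.16 × 0.29 = 0.0464
  π_B·L_B = 0.47 × 0.22 = 0.1034
  π_C·L_C = 0.37 × 0.12 = 0.0444
Evidence: 0.0464 + 0.1034 + 0.0444 = 0.1942
P(Class B | the observation) ≈ 0.532

0.532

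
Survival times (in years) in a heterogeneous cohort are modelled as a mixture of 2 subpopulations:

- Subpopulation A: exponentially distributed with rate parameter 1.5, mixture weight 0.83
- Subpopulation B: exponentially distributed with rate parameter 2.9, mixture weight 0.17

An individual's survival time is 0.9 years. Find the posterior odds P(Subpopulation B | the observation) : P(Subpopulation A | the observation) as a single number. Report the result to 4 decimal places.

Only the two components matter; the odds are (w_i f_i(x)) / (w_j f_j(x)).
Component likelihoods at x = 0.9 years:
  p_A = 0.38886
  p_B = 0.21325
Odds = (0.17/0.83) × (0.21325/0.38886) = 0.204819 × 0.548398 ≈ 0.1123

0.1123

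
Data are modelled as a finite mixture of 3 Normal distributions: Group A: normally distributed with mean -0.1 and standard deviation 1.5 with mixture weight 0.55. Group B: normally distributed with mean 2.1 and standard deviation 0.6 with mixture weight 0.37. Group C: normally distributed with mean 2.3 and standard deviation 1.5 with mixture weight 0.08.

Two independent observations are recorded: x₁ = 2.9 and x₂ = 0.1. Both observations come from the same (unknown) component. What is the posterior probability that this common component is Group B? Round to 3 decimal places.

0.036

By Bayes' theorem, P(k | x) = π_k f_k(x) / Σ_j π_j f_j(x).
Since both observations come from the same component, the likelihood for component k is f_k(x₁)·f_k(x₂).
  L_A = [0.035994] × [0.263608] = 0.0094883
  L_B = [0.27335] × [0.00257046] = 0.000702637
  L_C = [0.245513] × [0.0907217] = 0.0222734
Unnormalised posteriors:
  π_A·L_A = 0.55 × 0.0094883 = 0.00521856
  π_B·L_B = 0.37 × 0.000702637 = 0.000259976
  π_C·L_C = 0.08 × 0.0222734 = 0.00178187
Evidence: 0.00521856 + 0.000259976 + 0.00178187 = 0.00726041
So the posterior for Group B is 0.000259976 / 0.00726041 ≈ 0.036.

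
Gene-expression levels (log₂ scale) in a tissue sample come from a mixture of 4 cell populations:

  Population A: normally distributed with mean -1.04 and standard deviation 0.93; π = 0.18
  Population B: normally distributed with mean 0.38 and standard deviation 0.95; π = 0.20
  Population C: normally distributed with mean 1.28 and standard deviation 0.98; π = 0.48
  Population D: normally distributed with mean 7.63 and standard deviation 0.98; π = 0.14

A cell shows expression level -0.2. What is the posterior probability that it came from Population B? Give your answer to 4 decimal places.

P(component k | x) = π_k·f_k(x) / marginal(x), where marginal(x) = Σ_j π_j·f_j(x).
Normal densities:
  p_A = (1/(0.93·√(2π)))·exp(−(-0.2−-1.04)²/(2·0.93²)) = 0.428970·exp(-0.40791) = 0.285282
  p_B = (1/(0.95·√(2π)))·exp(−(-0.2−0.38)²/(2·0.95²)) = 0.419939·exp(-0.18637) = 0.348535
  p_C = (1/(0.98·√(2π)))·exp(−(-0.2−1.28)²/(2·0.98²)) = 0.407084·exp(-1.14036) = 0.130147
  p_D = (1/(0.98·√(2π)))·exp(−(-0.2−7.63)²/(2·0.98²)) = 0.407084·exp(-31.91842) = 5.59359e-15
Prior × likelihood for each component:
  π_A·p_A = 0.18 × 0.285282 = 0.0513508
  π_B·p_B = 0.20 × 0.348535 = 0.069707
  π_C·p_C = 0.48 × 0.130147 = 0.0624704
  π_D·p_D = 0.14 × 5.59359e-15 = 7.83102e-16
Evidence: 0.0513508 + 0.069707 + 0.0624704 + 7.83102e-16 = 0.183528
P(Population B | x) = 0.069707 / 0.183528 ≈ 0.3798

0.3798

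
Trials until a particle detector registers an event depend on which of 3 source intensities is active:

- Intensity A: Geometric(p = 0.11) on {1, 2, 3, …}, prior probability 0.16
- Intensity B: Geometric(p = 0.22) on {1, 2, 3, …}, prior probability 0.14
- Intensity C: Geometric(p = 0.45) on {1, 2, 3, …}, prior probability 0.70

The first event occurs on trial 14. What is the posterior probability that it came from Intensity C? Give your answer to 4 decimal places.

By Bayes' theorem, P(k | x) = π_k f_k(x) / Σ_j π_j f_j(x).
Evaluate each component's likelihood at the observed value:
  p_A = 0.0241804
  p_B = 0.00870267
  p_C = 0.000189639
Multiply by the mixture weights:
  π_A·p_A = 0.16 × 0.0241804 = 0.00386886
  π_B·p_B = 0.14 × 0.00870267 = 0.00121837
  π_C·p_C = 0.70 × 0.000189639 = 0.000132747
Sum: 0.00386886 + 0.00121837 + 0.000132747 = 0.00521998
So the posterior for Intensity C is 0.000132747 / 0.00521998 ≈ 0.0254.

0.0254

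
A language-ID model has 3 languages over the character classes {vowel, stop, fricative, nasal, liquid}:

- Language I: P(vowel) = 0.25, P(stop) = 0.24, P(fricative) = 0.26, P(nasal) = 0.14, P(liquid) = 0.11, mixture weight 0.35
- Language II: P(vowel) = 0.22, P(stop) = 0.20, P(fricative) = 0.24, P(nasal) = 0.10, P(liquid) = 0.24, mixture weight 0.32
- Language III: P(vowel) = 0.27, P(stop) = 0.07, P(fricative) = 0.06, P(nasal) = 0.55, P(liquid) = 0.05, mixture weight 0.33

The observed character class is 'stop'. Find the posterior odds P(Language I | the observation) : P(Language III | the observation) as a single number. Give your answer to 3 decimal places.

3.636

The posterior odds equal the prior odds times the likelihood ratio: (π_i/π_j)·(f_i(x)/f_j(x)).
Categorical probabilities:
  f_I = P(stop | comp) = 0.24
  f_II = P(stop | comp) = 0.20
  f_III = P(stop | comp) = 0.07
Odds = (0.35/0.33) × (0.24/0.07) = 1.06061 × 3.42857 ≈ 3.636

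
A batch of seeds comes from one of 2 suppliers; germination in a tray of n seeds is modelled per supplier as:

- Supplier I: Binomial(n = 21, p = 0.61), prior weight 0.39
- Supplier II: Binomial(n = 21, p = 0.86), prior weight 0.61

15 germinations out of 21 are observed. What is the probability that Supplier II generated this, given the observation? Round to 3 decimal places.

By Bayes' theorem, P(k | x) = P(Z=k) f_k(x) / Σ_j P(Z=j) f_j(x).
Evaluate each component's likelihood at the observed value:
  L_I = C(21,15)·0.61^15·0.39^6 = 54264·0.000602487·0.00351874 = 0.115039
  L_II = C(21,15)·0.86^15·0.14^6 = 54264·0.104106·7.52954e-06 = 0.042536
Weight by the priors:
  P(Z=I)·L_I = 0.39 × 0.115039 = 0.0448654
  P(Z=II)·L_II = 0.61 × 0.042536 = 0.025947
Normaliser: 0.0448654 + 0.025947 = 0.0708124
P(Supplier II | data) ≈ 0.366

0.366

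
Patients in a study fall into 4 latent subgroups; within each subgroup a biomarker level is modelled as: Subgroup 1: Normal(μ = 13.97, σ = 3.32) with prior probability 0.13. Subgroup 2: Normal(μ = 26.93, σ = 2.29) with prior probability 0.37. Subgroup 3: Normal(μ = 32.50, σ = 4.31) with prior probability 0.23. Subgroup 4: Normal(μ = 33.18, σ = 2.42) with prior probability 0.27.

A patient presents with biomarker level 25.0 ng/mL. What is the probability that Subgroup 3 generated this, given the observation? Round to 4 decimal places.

0.0935

The responsibility of component k is π_k f_k(x) divided by Σ_j π_j f_j(x).
Normal densities:
  p_1 = 0.000481933
  p_2 = 0.122133
  p_3 = 0.0203654
  p_4 = 0.000544597
Unnormalised posteriors:
  π_1·p_1 = 0.13 × 0.000481933 = 6.26513e-05
  π_2·p_2 = 0.37 × 0.122133 = 0.0451893
  π_3·p_3 = 0.23 × 0.0203654 = 0.00468404
  π_4·p_4 = 0.27 × 0.000544597 = 0.000147041
Denominator: 6.26513e-05 + 0.0451893 + 0.00468404 + 0.000147041 = 0.0500831
P(Subgroup 3 | 25.0 ng/mL) = 0.00468404 / 0.0500831 ≈ 0.0935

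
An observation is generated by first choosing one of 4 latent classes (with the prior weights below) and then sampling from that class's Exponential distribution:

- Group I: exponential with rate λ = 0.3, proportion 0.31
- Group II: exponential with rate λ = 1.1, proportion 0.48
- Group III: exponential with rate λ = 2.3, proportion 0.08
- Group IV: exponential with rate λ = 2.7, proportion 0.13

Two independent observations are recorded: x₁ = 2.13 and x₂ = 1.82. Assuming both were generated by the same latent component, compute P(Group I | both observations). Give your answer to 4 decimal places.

Posterior ∝ prior × likelihood, so P(k | x) ∝ π_k f_k(x); normalise over all components.
Since both observations come from the same component, the likelihood for component k is f_k(x₁)·f_k(x₂).
  L_I = [0.158346] × [0.173779] = 0.0275172
  L_II = [0.105643] × [0.148571] = 0.0156955
  L_III = [0.0171443] × [0.0349761] = 0.00059964
  L_IV = [0.00858492] × [0.0198263] = 0.000170207
Multiply by the mixture weights:
  π_I·L_I = 0.31 × 0.0275172 = 0.00853032
  π_II·L_II = 0.48 × 0.0156955 = 0.00753385
  π_III·L_III = 0.08 × 0.00059964 = 4.79712e-05
  π_IV·L_IV = 0.13 × 0.000170207 = 2.21269e-05
Evidence: 0.00853032 + 0.00753385 + 4.79712e-05 + 2.21269e-05 = 0.0161343
So the posterior for Group I is 0.00853032 / 0.0161343 ≈ 0.5287.

0.5287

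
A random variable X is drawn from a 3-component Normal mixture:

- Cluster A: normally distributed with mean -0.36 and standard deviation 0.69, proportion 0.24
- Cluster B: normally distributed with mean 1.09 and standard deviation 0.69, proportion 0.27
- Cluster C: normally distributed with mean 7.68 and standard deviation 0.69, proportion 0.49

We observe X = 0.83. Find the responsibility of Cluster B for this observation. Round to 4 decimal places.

Apply Bayes' rule: the posterior for each component is proportional to its prior times its likelihood at x.
Normal densities:
  f_A = (1/(0.69·√(2π)))·exp(−(0.83−-0.36)²/(2·0.69²)) = 0.578177·exp(-1.48719) = 0.130672
  f_B = (1/(0.69·√(2π)))·exp(−(0.83−1.09)²/(2·0.69²)) = 0.578177·exp(-0.07099) = 0.538554
  f_C = (1/(0.69·√(2π)))·exp(−(0.83−7.68)²/(2·0.69²)) = 0.578177·exp(-49.27799) = 2.29563e-22
Multiply by the mixture weights:
  w_A·f_A = 0.24 × 0.130672 = 0.0313614
  w_B·f_B = 0.27 × 0.538554 = 0.145409
  w_C·f_C = 0.49 × 2.29563e-22 = 1.12486e-22
Sum: 0.0313614 + 0.145409 + 1.12486e-22 = 0.176771
So the posterior for Cluster B is 0.145409 / 0.176771 ≈ 0.8226.

0.8226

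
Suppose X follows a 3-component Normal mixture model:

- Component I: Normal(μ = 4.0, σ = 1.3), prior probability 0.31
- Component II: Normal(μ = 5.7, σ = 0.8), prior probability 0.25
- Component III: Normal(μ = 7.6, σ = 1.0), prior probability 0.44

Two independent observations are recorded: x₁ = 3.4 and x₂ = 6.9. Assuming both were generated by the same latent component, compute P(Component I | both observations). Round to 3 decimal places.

0.868

Posterior ∝ prior × likelihood, so P(k | x) ∝ P(Z=k) f_k(x); normalise over all components.
Since both observations come from the same component, the likelihood for component k is f_k(x₁)·f_k(x₂).
  L_I = [(1/(1.3·√(2π)))·exp(−(3.4−4.0)²/(2·1.3²)) = 0.306879·exp(-0.10651) = 0.275874] × [0.02549] = 0.00703203
  L_II = [(1/(0.8·√(2π)))·exp(−(3.4−5.7)²/(2·0.8²)) = 0.498678·exp(-4.13281) = 0.00799765] × [0.161897] = 0.0012948
  L_III = [(1/(1.0·√(2π)))·exp(−(3.4−7.6)²/(2·1.0²)) = 0.398942·exp(-8.82000) = 5.89431e-05] × [0.312254] = 1.84052e-05
Weight by the priors:
  P(Z=I)·L_I = 0.31 × 0.00703203 = 0.00217993
  P(Z=II)·L_II = 0.25 × 0.0012948 = 0.000323699
  P(Z=III)·L_III = 0.44 × 1.84052e-05 = 8.09829e-06
Evidence: 0.00217993 + 0.000323699 + 8.09829e-06 = 0.00251173
So the posterior for Component I is 0.00217993 / 0.00251173 ≈ 0.868.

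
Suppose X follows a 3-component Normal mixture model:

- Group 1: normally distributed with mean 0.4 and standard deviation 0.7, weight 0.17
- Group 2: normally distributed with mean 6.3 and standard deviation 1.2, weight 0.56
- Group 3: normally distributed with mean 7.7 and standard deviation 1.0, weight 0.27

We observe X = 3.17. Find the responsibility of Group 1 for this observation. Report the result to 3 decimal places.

0.006

Posterior ∝ prior × likelihood, so P(k | x) ∝ P(Z=k) f_k(x); normalise over all components.
Evaluate each component's likelihood at the observed value:
  L_1 = 0.000226729
  L_2 = 0.0110761
  L_3 = 1.3959e-05
Weight by the priors:
  P(Z=1)·L_1 = 0.17 × 0.000226729 = 3.8544e-05
  P(Z=2)·L_2 = 0.56 × 0.0110761 = 0.00620264
  P(Z=3)·L_3 = 0.27 × 1.3959e-05 = 3.76892e-06
Marginal: 3.8544e-05 + 0.00620264 + 3.76892e-06 = 0.00624495
P(Group 1 | the observation) = 3.8544e-05 / 0.00624495 ≈ 0.006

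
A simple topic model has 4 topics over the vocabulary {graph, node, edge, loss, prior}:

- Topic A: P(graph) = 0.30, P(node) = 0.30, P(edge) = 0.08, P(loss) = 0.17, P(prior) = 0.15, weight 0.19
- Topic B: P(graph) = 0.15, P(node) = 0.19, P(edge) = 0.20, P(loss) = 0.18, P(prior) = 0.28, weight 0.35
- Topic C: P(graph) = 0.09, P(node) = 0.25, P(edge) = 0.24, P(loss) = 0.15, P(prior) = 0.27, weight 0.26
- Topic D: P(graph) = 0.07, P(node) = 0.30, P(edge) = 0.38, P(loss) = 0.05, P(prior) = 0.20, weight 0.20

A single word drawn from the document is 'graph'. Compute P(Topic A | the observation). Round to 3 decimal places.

Posterior ∝ prior × likelihood, so P(k | x) ∝ w_k f_k(x); normalise over all components.
Categorical probabilities:
  f_A = P(graph | comp) = 0.30
  f_B = P(graph | comp) = 0.15
  f_C = P(graph | comp) = 0.09
  f_D = P(graph | comp) = 0.07
Prior × likelihood for each component:
  w_A·f_A = 0.19 × 0.3 = 0.057
  w_B·f_B = 0.35 × 0.15 = 0.0525
  w_C·f_C = 0.26 × 0.09 = 0.0234
  w_D·f_D = 0.20 × 0.07 = 0.014
Normaliser: 0.057 + 0.0525 + 0.0234 + 0.014 = 0.1469
P(Topic A | 'graph') = 0.057 / 0.1469 ≈ 0.388

0.388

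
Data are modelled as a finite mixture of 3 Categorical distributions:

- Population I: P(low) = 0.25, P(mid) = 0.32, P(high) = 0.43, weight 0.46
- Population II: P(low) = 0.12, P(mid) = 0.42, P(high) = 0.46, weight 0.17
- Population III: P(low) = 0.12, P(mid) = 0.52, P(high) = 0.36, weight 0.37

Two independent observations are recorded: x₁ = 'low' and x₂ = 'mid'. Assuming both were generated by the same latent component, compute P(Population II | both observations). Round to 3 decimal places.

Posterior ∝ prior × likelihood, so P(k | x) ∝ π_k f_k(x); normalise over all components.
Since both observations come from the same component, the likelihood for component k is f_k(x₁)·f_k(x₂).
  p_I = [P(low | comp) = 0.25] × [0.32] = 0.08
  p_II = [P(low | comp) = 0.12] × [0.42] = 0.0504
  p_III = [P(low | comp) = 0.12] × [0.52] = 0.0624
Prior × likelihood for each component:
  π_I·p_I = 0.46 × 0.08 = 0.0368
  π_II·p_II = 0.17 × 0.0504 = 0.008568
  π_III·p_III = 0.37 × 0.0624 = 0.023088
Sum: 0.0368 + 0.008568 + 0.023088 = 0.068456
P(Population II | x₁,x₂) = 0.008568 / 0.068456 ≈ 0.125

0.125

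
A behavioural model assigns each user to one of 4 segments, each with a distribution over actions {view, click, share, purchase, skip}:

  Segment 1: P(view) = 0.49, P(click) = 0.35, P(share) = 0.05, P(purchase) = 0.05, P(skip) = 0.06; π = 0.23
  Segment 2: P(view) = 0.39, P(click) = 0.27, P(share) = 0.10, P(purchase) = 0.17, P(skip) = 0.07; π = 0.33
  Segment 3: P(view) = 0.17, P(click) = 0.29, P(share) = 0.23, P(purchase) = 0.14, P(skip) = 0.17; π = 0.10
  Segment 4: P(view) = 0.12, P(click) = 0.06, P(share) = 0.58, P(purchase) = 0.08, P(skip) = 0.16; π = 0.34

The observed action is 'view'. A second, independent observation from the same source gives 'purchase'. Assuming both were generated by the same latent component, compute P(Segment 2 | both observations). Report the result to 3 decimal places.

By Bayes' theorem, P(k | x) = π_k f_k(x) / Σ_j π_j f_j(x).
Since both observations come from the same component, the likelihood for component k is f_k(x₁)·f_k(x₂).
  p_1 = [0.49] × [0.05] = 0.0245
  p_2 = [0.39] × [0.17] = 0.0663
  p_3 = [0.17] × [0.14] = 0.0238
  p_4 = [0.12] × [0.08] = 0.0096
Unnormalised posteriors:
  π_1·p_1 = 0.23 × 0.0245 = 0.005635
  π_2·p_2 = 0.33 × 0.0663 = 0.021879
  π_3·p_3 = 0.10 × 0.0238 = 0.00238
  π_4·p_4 = 0.34 × 0.0096 = 0.003264
Marginal: 0.005635 + 0.021879 + 0.00238 + 0.003264 = 0.033158
P(Segment 2 | x₁,x₂) ≈ 0.660

0.660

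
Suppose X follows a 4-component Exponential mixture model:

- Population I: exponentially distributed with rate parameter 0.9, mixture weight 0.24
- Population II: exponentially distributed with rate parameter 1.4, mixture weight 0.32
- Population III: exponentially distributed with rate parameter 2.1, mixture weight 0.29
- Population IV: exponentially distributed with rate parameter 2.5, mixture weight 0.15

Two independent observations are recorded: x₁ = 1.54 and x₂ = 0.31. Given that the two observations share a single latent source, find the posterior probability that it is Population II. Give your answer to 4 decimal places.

Apply Bayes' rule: the posterior for each component is proportional to its prior times its likelihood at x.
Since both observations come from the same component, the likelihood for component k is f_k(x₁)·f_k(x₂).
  L_I = [0.225066] × [0.680886] = 0.153244
  L_II = [0.162102] × [0.907077] = 0.147039
  L_III = [0.0827391] × [1.0952] = 0.0906159
  L_IV = [0.0531993] × [1.15176] = 0.0612728
Prior × likelihood for each component:
  π_I·L_I = 0.24 × 0.153244 = 0.0367787
  π_II·L_II = 0.32 × 0.147039 = 0.0470526
  π_III·L_III = 0.29 × 0.0906159 = 0.0262786
  π_IV·L_IV = 0.15 × 0.0612728 = 0.00919093
Normaliser: 0.0367787 + 0.0470526 + 0.0262786 + 0.00919093 = 0.119301
P(Population II | x) ≈ 0.3944

0.3944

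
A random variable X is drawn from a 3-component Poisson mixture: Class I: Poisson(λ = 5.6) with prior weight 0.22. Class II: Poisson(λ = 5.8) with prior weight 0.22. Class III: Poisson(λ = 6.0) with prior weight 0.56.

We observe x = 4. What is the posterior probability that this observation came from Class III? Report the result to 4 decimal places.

0.5366

P(component k | x) = P(Z=k)·f_k(x) / marginal(x), where marginal(x) = Σ_j P(Z=j)·f_j(x).
Poisson probabilities:
  L_I = e^(−5.6)·5.6^4/4! = 0.151528
  L_II = e^(−5.8)·5.8^4/4! = 0.142755
  L_III = e^(−6.0)·6.0^4/4! = 0.133853
Multiply by the mixture weights:
  P(Z=I)·L_I = 0.22 × 0.151528 = 0.0333361
  P(Z=II)·L_II = 0.22 × 0.142755 = 0.0314062
  P(Z=III)·L_III = 0.56 × 0.133853 = 0.0749575
Denominator: 0.0333361 + 0.0314062 + 0.0749575 = 0.1397
P(Class III | data) = 0.0749575 / 0.1397 ≈ 0.5366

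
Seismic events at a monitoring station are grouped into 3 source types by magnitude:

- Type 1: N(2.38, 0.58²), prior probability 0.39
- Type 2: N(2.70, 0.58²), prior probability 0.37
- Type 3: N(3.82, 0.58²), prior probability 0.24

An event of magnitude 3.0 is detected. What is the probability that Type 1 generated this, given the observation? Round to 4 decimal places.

P(component k | x) = π_k·f_k(x) / marginal(x), where marginal(x) = Σ_j π_j·f_j(x).
Normal densities:
  p_1 = 0.388464
  p_2 = 0.601709
  p_3 = 0.25319
Weight by the priors:
  π_1·p_1 = 0.39 × 0.388464 = 0.151501
  π_2·p_2 = 0.37 × 0.601709 = 0.222632
  π_3·p_3 = 0.24 × 0.25319 = 0.0607655
Denominator: 0.151501 + 0.222632 + 0.0607655 = 0.434899
Responsibility of Type 1: 0.151501 / 0.434899 ≈ 0.3484

0.3484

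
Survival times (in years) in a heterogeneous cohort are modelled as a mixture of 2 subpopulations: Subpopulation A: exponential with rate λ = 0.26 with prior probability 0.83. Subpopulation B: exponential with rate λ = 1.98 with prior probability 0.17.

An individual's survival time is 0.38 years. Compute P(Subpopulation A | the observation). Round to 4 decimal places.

By Bayes' theorem, P(k | x) = π_k f_k(x) / Σ_j π_j f_j(x).
Exponential densities:
  p_A = 0.26·e^(−0.26·0.38) = 0.26·e^(−0.0988) = 0.23554
  p_B = 1.98·e^(−1.98·0.38) = 1.98·e^(−0.7524) = 0.933044
Weight by the priors:
  π_A·p_A = 0.83 × 0.23554 = 0.195498
  π_B·p_B = 0.17 × 0.933044 = 0.158617
Denominator: 0.195498 + 0.158617 = 0.354116
So the posterior for Subpopulation A is 0.195498 / 0.354116 ≈ 0.5521.

0.5521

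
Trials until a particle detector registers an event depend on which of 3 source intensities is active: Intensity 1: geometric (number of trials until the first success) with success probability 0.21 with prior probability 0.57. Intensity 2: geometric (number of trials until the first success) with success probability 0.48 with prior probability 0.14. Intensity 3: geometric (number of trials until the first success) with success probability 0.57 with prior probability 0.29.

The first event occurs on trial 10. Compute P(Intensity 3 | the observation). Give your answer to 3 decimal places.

Apply Bayes' rule: the posterior for each component is proportional to its prior times its likelihood at x.
Geometric probabilities:
  f_1 = 0.21·(1−0.21)^9 = 0.21·0.119852 = 0.0251688
  f_2 = 0.48·(1−0.48)^9 = 0.48·0.00277991 = 0.00133435
  f_3 = 0.57·(1−0.57)^9 = 0.57·0.000502593 = 0.000286478
Weight by the priors:
  π_1·f_1 = 0.57 × 0.0251688 = 0.0143462
  π_2·f_2 = 0.14 × 0.00133435 = 0.00018681
  π_3·f_3 = 0.29 × 0.000286478 = 8.30786e-05
Sum: 0.0143462 + 0.00018681 + 8.30786e-05 = 0.0146161
P(Intensity 3 | the observation) ≈ 0.006

0.006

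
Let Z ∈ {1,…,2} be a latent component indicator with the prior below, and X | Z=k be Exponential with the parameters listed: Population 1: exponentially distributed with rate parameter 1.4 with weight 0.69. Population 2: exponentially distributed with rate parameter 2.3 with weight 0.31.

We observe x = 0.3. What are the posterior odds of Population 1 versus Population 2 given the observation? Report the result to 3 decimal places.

Since P(k|x) ∝ P(Z=k) f_k(x), the posterior odds are P(Z=i) f_i(x) / (P(Z=j) f_j(x)).
Component likelihoods at x = 0.3:
  L_1 = 0.919866
  L_2 = 1.15362
Posterior odds = (P(Z=1)·L_1) / (P(Z=2)·L_2) = (0.69·0.919866) / (0.31·1.15362) = 0.634707 / 0.357624 ≈ 1.775

1.775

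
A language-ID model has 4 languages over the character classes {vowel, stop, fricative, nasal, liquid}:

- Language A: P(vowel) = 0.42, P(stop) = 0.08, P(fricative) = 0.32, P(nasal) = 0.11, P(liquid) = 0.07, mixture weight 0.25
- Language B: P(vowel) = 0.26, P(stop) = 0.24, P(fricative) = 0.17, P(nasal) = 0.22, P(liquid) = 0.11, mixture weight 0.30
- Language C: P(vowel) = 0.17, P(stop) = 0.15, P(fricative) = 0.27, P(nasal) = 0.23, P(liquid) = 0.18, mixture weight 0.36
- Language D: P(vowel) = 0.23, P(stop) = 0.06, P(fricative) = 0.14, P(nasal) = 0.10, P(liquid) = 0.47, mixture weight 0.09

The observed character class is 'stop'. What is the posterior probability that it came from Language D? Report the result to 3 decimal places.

0.036

By Bayes' theorem, P(k | x) = π_k f_k(x) / Σ_j π_j f_j(x).
Component likelihoods at x = 'stop':
  f_A = P(stop | comp) = 0.08
  f_B = P(stop | comp) = 0.24
  f_C = P(stop | comp) = 0.15
  f_D = P(stop | comp) = 0.06
Weight by the priors:
  π_A·f_A = 0.25 × 0.08 = 0.02
  π_B·f_B = 0.30 × 0.24 = 0.072
  π_C·f_C = 0.36 × 0.15 = 0.054
  π_D·f_D = 0.09 × 0.06 = 0.0054
Marginal: 0.02 + 0.072 + 0.054 + 0.0054 = 0.1514
P(Language D | data) = 0.0054 / 0.1514 ≈ 0.036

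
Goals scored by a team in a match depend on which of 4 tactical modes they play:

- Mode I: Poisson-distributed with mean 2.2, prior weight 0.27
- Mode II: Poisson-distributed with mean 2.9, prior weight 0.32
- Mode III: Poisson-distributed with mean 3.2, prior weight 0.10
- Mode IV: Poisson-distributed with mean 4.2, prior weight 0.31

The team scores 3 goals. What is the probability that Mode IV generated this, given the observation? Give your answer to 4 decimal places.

By Bayes' theorem, P(k | x) = π_k f_k(x) / Σ_j π_j f_j(x).
Component likelihoods at x = 3 goals:
  f_I = 0.196639
  f_II = 0.22366
  f_III = 0.222616
  f_IV = 0.185165
Prior × likelihood for each component:
  π_I·f_I = 0.27 × 0.196639 = 0.0530924
  π_II·f_II = 0.32 × 0.22366 = 0.0715713
  π_III·f_III = 0.10 × 0.222616 = 0.0222616
  π_IV·f_IV = 0.31 × 0.185165 = 0.0574013
Denominator: 0.0530924 + 0.0715713 + 0.0222616 + 0.0574013 = 0.204327
P(Mode IV | 3 goals) = 0.0574013 / 0.204327 ≈ 0.2809

0.2809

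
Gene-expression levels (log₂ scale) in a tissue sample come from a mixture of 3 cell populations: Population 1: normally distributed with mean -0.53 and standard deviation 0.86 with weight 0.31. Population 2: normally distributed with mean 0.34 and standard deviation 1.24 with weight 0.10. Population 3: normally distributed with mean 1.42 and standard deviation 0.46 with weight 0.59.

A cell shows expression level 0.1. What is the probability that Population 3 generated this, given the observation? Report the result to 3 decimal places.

By Bayes' theorem, P(k | x) = w_k f_k(x) / Σ_j w_j f_j(x).
Evaluate each component's likelihood at the observed value:
  f_1 = (1/(0.86·√(2π)))·exp(−(0.1−-0.53)²/(2·0.86²)) = 0.463886·exp(-0.26832) = 0.354717
  f_2 = (1/(1.24·√(2π)))·exp(−(0.1−0.34)²/(2·1.24²)) = 0.321728·exp(-0.01873) = 0.315758
  f_3 = (1/(0.46·√(2π)))·exp(−(0.1−1.42)²/(2·0.46²)) = 0.867266·exp(-4.11720) = 0.0141278
Prior × likelihood for each component:
  w_1·f_1 = 0.31 × 0.354717 = 0.109962
  w_2·f_2 = 0.10 × 0.315758 = 0.0315758
  w_3·f_3 = 0.59 × 0.0141278 = 0.00833539
Normaliser: 0.109962 + 0.0315758 + 0.00833539 = 0.149873
Responsibility of Population 3: 0.00833539 / 0.149873 ≈ 0.056

0.056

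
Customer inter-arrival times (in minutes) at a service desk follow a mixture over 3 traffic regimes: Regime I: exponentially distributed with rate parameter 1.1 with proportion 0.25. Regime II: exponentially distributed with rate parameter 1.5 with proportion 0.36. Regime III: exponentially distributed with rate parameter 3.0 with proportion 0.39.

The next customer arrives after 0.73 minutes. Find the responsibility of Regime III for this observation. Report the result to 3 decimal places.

Apply Bayes' rule: the posterior for each component is proportional to its prior times its likelihood at x.
Component likelihoods at x = 0.73 minutes:
  f_I = 1.1·e^(−1.1·0.73) = 1.1·e^(−0.8030) = 0.492781
  f_II = 1.5·e^(−1.5·0.73) = 1.5·e^(−1.0950) = 0.501809
  f_III = 3.0·e^(−3.0·0.73) = 3.0·e^(−2.1900) = 0.33575
Unnormalised posteriors:
  π_I·f_I = 0.25 × 0.492781 = 0.123195
  π_II·f_II = 0.36 × 0.501809 = 0.180651
  π_III·f_III = 0.39 × 0.33575 = 0.130943
Denominator: 0.123195 + 0.180651 + 0.130943 = 0.434789
P(Regime III | the observation) ≈ 0.301

0.301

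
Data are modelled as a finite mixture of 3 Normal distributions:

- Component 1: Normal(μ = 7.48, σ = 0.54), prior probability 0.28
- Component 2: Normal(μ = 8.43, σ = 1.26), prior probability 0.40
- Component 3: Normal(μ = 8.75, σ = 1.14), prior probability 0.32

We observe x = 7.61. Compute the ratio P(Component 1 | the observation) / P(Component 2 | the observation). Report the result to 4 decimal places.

1.9609

Since P(k|x) ∝ w_k f_k(x), the posterior odds are w_i f_i(x) / (w_j f_j(x)).
Component likelihoods at x = 7.61:
  L_1 = (1/(0.54·√(2π)))·exp(−(7.61−7.48)²/(2·0.54²)) = 0.738782·exp(-0.02898) = 0.717681
  L_2 = (1/(1.26·√(2π)))·exp(−(7.61−8.43)²/(2·1.26²)) = 0.316621·exp(-0.21177) = 0.256195
  L_3 = (1/(1.14·√(2π)))·exp(−(7.61−8.75)²/(2·1.14²)) = 0.349949·exp(-0.50000) = 0.212255
Posterior odds = (w_1·L_1) / (w_2·L_2) = (0.28·0.717681) / (0.40·0.256195) = 0.200951 / 0.102478 ≈ 1.9609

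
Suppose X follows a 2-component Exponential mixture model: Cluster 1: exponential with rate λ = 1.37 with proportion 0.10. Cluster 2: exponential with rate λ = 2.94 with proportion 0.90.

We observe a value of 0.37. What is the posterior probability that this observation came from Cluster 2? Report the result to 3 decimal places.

Apply Bayes' rule: the posterior for each component is proportional to its prior times its likelihood at x.
Exponential densities:
  f_1 = 0.825233
  f_2 = 0.990654
Weight by the priors:
  π_1·f_1 = 0.10 × 0.825233 = 0.0825233
  π_2·f_2 = 0.90 × 0.990654 = 0.891588
Evidence: 0.0825233 + 0.891588 = 0.974112
Responsibility of Cluster 2: 0.891588 / 0.974112 ≈ 0.915

0.915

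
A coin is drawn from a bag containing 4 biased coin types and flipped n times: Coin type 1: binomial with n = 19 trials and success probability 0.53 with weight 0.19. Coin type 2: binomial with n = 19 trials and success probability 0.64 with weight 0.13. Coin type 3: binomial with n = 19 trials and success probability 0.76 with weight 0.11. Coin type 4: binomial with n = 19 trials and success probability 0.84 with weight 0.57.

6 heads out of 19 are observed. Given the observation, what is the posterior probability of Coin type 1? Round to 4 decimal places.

0.9371

P(component k | x) = w_k·f_k(x) / marginal(x), where marginal(x) = Σ_j w_j·f_j(x).
Component likelihoods at x = 6 heads out of 19:
  f_1 = 0.0328405
  f_2 = 0.00318049
  f_3 = 4.58257e-05
  f_4 = 4.29257e-07
Unnormalised posteriors:
  w_1·f_1 = 0.19 × 0.0328405 = 0.00623969
  w_2·f_2 = 0.13 × 0.00318049 = 0.000413464
  w_3·f_3 = 0.11 × 4.58257e-05 = 5.04083e-06
  w_4·f_4 = 0.57 × 4.29257e-07 = 2.44676e-07
Marginal: 0.00623969 + 0.000413464 + 5.04083e-06 + 2.44676e-07 = 0.00665844
So the posterior for Coin type 1 is 0.00623969 / 0.00665844 ≈ 0.9371.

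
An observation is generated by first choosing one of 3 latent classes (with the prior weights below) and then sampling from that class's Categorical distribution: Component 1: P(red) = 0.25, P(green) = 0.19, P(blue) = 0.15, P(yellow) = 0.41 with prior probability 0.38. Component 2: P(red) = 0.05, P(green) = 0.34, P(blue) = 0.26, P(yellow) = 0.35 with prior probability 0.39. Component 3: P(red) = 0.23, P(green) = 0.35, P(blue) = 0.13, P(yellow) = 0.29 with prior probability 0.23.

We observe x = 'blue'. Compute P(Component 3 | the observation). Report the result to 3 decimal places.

By Bayes' theorem, P(k | x) = π_k f_k(x) / Σ_j π_j f_j(x).
Evaluate each component's likelihood at the observed value:
  p_1 = P(blue | comp) = 0.15
  p_2 = P(blue | comp) = 0.26
  p_3 = P(blue | comp) = 0.13
Weight by the priors:
  π_1·p_1 = 0.38 × 0.15 = 0.057
  π_2·p_2 = 0.39 × 0.26 = 0.1014
  π_3·p_3 = 0.23 × 0.13 = 0.0299
Evidence: 0.057 + 0.1014 + 0.0299 = 0.1883
So the posterior for Component 3 is 0.0299 / 0.1883 ≈ 0.159.

0.159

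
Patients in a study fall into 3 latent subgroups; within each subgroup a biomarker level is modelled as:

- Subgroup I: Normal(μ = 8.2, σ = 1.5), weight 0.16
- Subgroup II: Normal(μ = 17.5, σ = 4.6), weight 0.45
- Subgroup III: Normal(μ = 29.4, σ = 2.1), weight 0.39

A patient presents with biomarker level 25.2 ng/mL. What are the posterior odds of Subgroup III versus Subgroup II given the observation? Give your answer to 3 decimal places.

1.043

The posterior odds equal the prior odds times the likelihood ratio: (π_i/π_j)·(f_i(x)/f_j(x)).
Normal densities:
  f_I = (1/(1.5·√(2π)))·exp(−(25.2−8.2)²/(2·1.5²)) = 0.265962·exp(-64.22222) = 3.41556e-29
  f_II = (1/(4.6·√(2π)))·exp(−(25.2−17.5)²/(2·4.6²)) = 0.086727·exp(-1.40099) = 0.0213653
  f_III = (1/(2.1·√(2π)))·exp(−(25.2−29.4)²/(2·2.1²)) = 0.189973·exp(-2.00000) = 0.02571
Posterior odds = (π_III·f_III) / (π_II·f_II) = (0.39·0.02571) / (0.45·0.0213653) = 0.0100269 / 0.00961438 ≈ 1.043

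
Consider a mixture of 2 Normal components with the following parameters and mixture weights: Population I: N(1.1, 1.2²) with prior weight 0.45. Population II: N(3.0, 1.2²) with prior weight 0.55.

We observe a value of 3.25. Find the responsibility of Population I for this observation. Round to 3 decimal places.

Apply Bayes' rule: the posterior for each component is proportional to its prior times its likelihood at x.
Normal densities:
  p_I = 0.0667838
  p_II = 0.325315
Multiply by the mixture weights:
  w_I·p_I = 0.45 × 0.0667838 = 0.0300527
  w_II·p_II = 0.55 × 0.325315 = 0.178923
Marginal: 0.0300527 + 0.178923 = 0.208976
Responsibility of Population I: 0.0300527 / 0.208976 ≈ 0.144

0.144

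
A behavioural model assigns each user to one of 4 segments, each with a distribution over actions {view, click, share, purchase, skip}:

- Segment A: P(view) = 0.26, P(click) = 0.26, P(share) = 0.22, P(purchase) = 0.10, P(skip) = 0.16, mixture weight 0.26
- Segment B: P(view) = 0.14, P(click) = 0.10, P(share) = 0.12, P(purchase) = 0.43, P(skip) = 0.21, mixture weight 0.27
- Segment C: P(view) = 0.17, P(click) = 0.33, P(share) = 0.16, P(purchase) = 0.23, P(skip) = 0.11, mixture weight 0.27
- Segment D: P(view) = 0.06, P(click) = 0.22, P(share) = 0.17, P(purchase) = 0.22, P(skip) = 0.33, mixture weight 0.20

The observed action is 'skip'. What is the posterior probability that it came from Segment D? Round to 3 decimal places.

0.340

The responsibility of component k is w_k f_k(x) divided by Σ_j w_j f_j(x).
Evaluate each component's likelihood at the observed value:
  f_A = P(skip | comp) = 0.16
  f_B = P(skip | comp) = 0.21
  f_C = P(skip | comp) = 0.11
  f_D = P(skip | comp) = 0.33
Multiply by the mixture weights:
  w_A·f_A = 0.26 × 0.16 = 0.0416
  w_B·f_B = 0.27 × 0.21 = 0.0567
  w_C·f_C = 0.27 × 0.11 = 0.0297
  w_D·f_D = 0.20 × 0.33 = 0.066
Marginal: 0.0416 + 0.0567 + 0.0297 + 0.066 = 0.194
So the posterior for Segment D is 0.066 / 0.194 ≈ 0.340.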